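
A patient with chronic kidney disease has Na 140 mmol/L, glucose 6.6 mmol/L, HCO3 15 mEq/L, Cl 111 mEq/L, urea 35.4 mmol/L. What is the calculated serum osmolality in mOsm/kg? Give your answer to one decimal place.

Calculated osmolality = 2·Na + glucose + urea
= 2·140 + 6.6 + 35.4
= 280 + 6.60 + 35.40
= 322 mOsm/kg

322.0 mOsm/kg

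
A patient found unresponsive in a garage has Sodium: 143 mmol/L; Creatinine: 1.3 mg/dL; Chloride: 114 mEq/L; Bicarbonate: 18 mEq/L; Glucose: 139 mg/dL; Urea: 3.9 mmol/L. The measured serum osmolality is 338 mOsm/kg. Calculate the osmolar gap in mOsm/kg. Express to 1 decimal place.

Calculated osmolality = 2·Na + glucose/18 + urea
= 2·143 + 139/18 + 3.9
= 286 + 7.72 + 3.90
= 297.62 mOsm/kg ≈ 297.6 mOsm/kg
Osmolar gap = measured − calculated = 338 − 297.6 = 40.4 mOsm/kg

40.4 mOsm/kg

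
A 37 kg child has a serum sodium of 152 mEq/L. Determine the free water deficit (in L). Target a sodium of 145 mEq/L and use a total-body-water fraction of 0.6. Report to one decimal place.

TBW = 0.6 · 37 = 22.2 L
Free water deficit = TBW · (Na/145 − 1)
= 22.2 · (152/145 − 1)
= 22.2 · 0.0483
= 1.07 L

1.1 L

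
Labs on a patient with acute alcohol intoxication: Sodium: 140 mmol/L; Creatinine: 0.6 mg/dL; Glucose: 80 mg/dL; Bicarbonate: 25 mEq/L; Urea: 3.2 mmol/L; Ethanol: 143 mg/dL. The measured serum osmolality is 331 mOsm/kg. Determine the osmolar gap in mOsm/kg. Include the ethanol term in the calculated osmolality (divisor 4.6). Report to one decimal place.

Calculated osmolality = 2·Na + glucose/18 + urea + ethanol/4.6
= 2·140 + 80/18 + 3.2 + 143/4.6
= 280 + 4.44 + 3.20 + 31.09
= 318.73 mOsm/kg ≈ 318.7 mOsm/kg
Osmolar gap = measured − calculated = 331 − 318.7 = 12.3 mOsm/kg

12.3 mOsm/kg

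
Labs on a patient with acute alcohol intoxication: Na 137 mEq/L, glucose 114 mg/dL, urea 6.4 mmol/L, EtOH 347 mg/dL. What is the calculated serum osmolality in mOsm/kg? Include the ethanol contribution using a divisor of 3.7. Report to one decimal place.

380.5 mOsm/kg

Calculated osmolality = 2·Na + glucose/18 + urea + ethanol/3.7
= 2·137 + 114/18 + 6.4 + 347/3.7
= 274 + 6.33 + 6.40 + 93.78
= 380.51 mOsm/kg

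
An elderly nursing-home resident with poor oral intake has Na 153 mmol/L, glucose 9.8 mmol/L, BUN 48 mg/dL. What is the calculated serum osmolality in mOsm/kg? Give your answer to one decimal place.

Calculated osmolality = 2·Na + glucose + BUN/2.8
= 2·153 + 9.8 + 48/2.8
= 306 + 9.80 + 17.14
= 332.94 mOsm/kg

332.9 mOsm/kg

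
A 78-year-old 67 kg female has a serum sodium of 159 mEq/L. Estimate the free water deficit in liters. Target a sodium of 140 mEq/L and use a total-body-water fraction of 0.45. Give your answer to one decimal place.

4.1 L

TBW = 0.45 · 67 = 30.15 L
Free water deficit = TBW · (Na/140 − 1)
= 30.15 · (159/140 − 1)
= 30.15 · 0.1357
= 4.09 L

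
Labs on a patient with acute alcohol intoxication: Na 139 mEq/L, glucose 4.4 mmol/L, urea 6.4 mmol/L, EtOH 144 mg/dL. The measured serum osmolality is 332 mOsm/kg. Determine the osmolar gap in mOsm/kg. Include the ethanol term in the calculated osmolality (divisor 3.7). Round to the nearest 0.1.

4.3 mOsm/kg

Calculated osmolality = 2·Na + glucose + urea + ethanol/3.7
= 2·139 + 4.4 + 6.4 + 144/3.7
= 278 + 4.40 + 6.40 + 38.92
= 327.72 mOsm/kg ≈ 327.7 mOsm/kg
Osmolar gap = measured − calculated = 332 − 327.7 = 4.3 mOsm/kg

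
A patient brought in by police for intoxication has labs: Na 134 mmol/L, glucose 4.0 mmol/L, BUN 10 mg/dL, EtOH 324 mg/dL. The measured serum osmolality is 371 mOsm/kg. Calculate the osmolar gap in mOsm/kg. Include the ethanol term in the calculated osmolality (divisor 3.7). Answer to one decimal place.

7.9 mOsm/kg

Calculated osmolality = 2·Na + glucose + BUN/2.8 + ethanol/3.7
= 2·134 + 4 + 10/2.8 + 324/3.7
= 268 + 4 + 3.57 + 87.57
= 363.14 mOsm/kg ≈ 363.1 mOsm/kg
Osmolar gap = measured − calculated = 371 − 363.1 = 7.9 mOsm/kg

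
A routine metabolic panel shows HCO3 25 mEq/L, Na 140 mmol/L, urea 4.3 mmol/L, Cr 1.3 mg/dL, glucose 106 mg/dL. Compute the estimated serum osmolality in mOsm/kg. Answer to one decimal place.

Calculated osmolality = 2·Na + glucose/18 + urea
= 2·140 + 106/18 + 4.3
= 280 + 5.89 + 4.30
= 290.19 mOsm/kg

290.2 mOsm/kg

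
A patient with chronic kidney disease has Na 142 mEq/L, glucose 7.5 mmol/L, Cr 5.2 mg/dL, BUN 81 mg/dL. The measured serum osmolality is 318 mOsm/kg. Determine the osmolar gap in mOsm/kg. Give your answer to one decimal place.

Calculated osmolality = 2·Na + glucose + BUN/2.8
= 2·142 + 7.5 + 81/2.8
= 284 + 7.50 + 28.93
= 320.43 mOsm/kg ≈ 320.4 mOsm/kg
Osmolar gap = measured − calculated = 318 − 320.4 = -2.4 mOsm/kg

-2.4 mOsm/kg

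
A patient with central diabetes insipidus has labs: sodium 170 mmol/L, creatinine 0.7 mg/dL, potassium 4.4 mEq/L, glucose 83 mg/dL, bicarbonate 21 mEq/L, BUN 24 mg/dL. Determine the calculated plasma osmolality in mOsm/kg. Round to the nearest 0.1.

Calculated osmolality = 2·Na + glucose/18 + BUN/2.8
= 2·170 + 83/18 + 24/2.8
= 340 + 4.61 + 8.57
= 353.18 mOsm/kg

353.2 mOsm/kg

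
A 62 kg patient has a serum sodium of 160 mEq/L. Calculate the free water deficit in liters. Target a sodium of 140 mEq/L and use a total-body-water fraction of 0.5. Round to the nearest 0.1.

TBW = 0.5 · 62 = 31 L
Free water deficit = TBW · (Na/140 − 1)
= 31 · (160/140 − 1)
= 31 · 0.1429
= 4.43 L

4.4 L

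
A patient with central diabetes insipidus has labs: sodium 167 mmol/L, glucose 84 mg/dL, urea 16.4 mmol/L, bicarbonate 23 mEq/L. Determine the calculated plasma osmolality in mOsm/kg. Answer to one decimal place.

Calculated osmolality = 2·Na + glucose/18 + urea
= 2·167 + 84/18 + 16.4
= 334 + 4.67 + 16.40
= 355.07 mOsm/kg

355.1 mOsm/kg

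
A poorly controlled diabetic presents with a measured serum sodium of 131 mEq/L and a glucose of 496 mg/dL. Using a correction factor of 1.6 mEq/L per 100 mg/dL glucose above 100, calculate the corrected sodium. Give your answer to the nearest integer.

Corrected Na = measured Na + 1.6 · (glucose − 100)/100
= 131 + 1.6 · (496 − 100)/100
= 131 + 6.3
= 137.3 mEq/L

137 mEq/L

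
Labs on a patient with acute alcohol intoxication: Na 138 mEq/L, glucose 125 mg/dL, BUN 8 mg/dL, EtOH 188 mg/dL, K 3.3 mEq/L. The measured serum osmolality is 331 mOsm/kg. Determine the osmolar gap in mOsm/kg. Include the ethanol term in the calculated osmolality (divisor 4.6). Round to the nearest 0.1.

Calculated osmolality = 2·Na + glucose/18 + BUN/2.8 + ethanol/4.6
= 2·138 + 125/18 + 8/2.8 + 188/4.6
= 276 + 6.94 + 2.86 + 40.87
= 326.67 mOsm/kg ≈ 326.7 mOsm/kg
Osmolar gap = measured − calculated = 331 − 326.7 = 4.3 mOsm/kg

4.3 mOsm/kg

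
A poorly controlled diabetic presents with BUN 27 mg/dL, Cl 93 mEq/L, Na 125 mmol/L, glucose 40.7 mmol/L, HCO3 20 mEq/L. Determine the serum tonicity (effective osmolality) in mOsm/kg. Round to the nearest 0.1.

290.7 mOsm/kg

Effective osmolality excludes urea (freely permeant across cell membranes):
2·Na + glucose
= 2·125 + 40.7
= 250 + 40.7
= 290.7 mOsm/kg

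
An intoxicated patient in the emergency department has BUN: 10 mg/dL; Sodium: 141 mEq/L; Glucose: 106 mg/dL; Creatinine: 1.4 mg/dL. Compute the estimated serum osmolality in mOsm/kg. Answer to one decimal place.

291.5 mOsm/kg

Calculated osmolality = 2·Na + glucose/18 + BUN/2.8
= 2·141 + 106/18 + 10/2.8
= 282 + 5.89 + 3.57
= 291.46 mOsm/kg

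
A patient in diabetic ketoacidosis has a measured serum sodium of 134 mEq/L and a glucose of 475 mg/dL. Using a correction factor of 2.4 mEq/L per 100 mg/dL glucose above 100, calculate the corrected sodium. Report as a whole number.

143 mEq/L

Corrected Na = measured Na + 2.4 · (glucose − 100)/100
= 134 + 2.4 · (475 − 100)/100
= 134 + 9
= 143 mEq/L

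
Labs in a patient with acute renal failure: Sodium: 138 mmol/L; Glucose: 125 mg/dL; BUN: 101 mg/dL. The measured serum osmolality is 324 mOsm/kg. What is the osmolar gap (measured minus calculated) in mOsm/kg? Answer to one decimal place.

5.0 mOsm/kg

Calculated osmolality = 2·Na + glucose/18 + BUN/2.8
= 2·138 + 125/18 + 101/2.8
= 276 + 6.94 + 36.07
= 319.01 mOsm/kg ≈ 319.0 mOsm/kg
Osmolar gap = measured − calculated = 324 − 319.0 = 5.0 mOsm/kg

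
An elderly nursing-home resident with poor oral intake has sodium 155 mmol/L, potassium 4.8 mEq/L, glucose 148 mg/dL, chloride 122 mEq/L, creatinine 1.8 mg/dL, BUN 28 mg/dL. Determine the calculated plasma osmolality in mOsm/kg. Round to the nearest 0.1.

Calculated osmolality = 2·Na + glucose/18 + BUN/2.8
= 2·155 + 148/18 + 28/2.8
= 310 + 8.22 + 10
= 328.22 mOsm/kg

328.2 mOsm/kg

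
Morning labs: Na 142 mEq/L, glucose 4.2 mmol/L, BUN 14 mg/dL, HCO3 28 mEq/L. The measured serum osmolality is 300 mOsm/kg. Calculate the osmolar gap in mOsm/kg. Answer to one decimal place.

Calculated osmolality = 2·Na + glucose + BUN/2.8
= 2·142 + 4.2 + 14/2.8
= 284 + 4.20 + 5
= 293.2 mOsm/kg ≈ 293.2 mOsm/kg
Osmolar gap = measured − calculated = 300 − 293.2 = 6.8 mOsm/kg

6.8 mOsm/kg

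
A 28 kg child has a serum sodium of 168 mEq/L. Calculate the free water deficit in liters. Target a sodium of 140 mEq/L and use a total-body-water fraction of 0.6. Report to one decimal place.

3.4 L

TBW = 0.6 · 28 = 16.8 L
Free water deficit = TBW · (Na/140 − 1)
= 16.8 · (168/140 − 1)
= 16.8 · 0.2
= 3.36 L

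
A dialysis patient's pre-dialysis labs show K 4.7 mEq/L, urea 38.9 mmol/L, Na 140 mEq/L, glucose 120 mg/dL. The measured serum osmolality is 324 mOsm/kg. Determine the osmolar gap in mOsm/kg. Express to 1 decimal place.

-1.6 mOsm/kg

Calculated osmolality = 2·Na + glucose/18 + urea
= 2·140 + 120/18 + 38.9
= 280 + 6.67 + 38.90
= 325.57 mOsm/kg ≈ 325.6 mOsm/kg
Osmolar gap = measured − calculated = 324 − 325.6 = -1.6 mOsm/kg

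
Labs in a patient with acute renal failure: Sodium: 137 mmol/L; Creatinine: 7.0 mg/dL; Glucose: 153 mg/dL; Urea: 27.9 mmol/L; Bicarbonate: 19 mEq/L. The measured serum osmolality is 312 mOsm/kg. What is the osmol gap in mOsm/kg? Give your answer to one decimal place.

1.6 mOsm/kg

Calculated osmolality = 2·Na + glucose/18 + urea
= 2·137 + 153/18 + 27.9
= 274 + 8.50 + 27.90
= 310.4 mOsm/kg ≈ 310.4 mOsm/kg
Osmolar gap = measured − calculated = 312 − 310.4 = 1.6 mOsm/kg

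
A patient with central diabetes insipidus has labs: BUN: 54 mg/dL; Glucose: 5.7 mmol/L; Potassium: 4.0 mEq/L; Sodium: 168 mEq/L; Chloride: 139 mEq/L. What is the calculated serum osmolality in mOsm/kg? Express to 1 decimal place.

361.0 mOsm/kg

Calculated osmolality = 2·Na + glucose + BUN/2.8
= 2·168 + 5.7 + 54/2.8
= 336 + 5.70 + 19.29
= 360.99 mOsm/kg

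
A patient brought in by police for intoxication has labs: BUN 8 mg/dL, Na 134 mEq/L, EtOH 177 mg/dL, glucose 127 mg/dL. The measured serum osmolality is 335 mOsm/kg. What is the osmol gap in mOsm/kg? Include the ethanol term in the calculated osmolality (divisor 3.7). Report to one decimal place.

9.2 mOsm/kg

Calculated osmolality = 2·Na + glucose/18 + BUN/2.8 + ethanol/3.7
= 2·134 + 127/18 + 8/2.8 + 177/3.7
= 268 + 7.06 + 2.86 + 47.84
= 325.76 mOsm/kg ≈ 325.8 mOsm/kg
Osmolar gap = measured − calculated = 335 − 325.8 = 9.2 mOsm/kg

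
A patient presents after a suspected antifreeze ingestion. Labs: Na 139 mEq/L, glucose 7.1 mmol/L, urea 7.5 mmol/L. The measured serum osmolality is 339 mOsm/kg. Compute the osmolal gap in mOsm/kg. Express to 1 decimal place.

Calculated osmolality = 2·Na + glucose + urea
= 2·139 + 7.1 + 7.5
= 278 + 7.10 + 7.50
= 292.6 mOsm/kg ≈ 292.6 mOsm/kg
Osmolar gap = measured − calculated = 339 − 292.6 = 46.4 mOsm/kg

46.4 mOsm/kg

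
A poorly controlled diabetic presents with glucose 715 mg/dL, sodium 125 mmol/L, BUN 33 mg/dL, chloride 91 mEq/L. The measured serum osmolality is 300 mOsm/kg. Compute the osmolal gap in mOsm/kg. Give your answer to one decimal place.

-1.5 mOsm/kg

Calculated osmolality = 2·Na + glucose/18 + BUN/2.8
= 2·125 + 715/18 + 33/2.8
= 250 + 39.72 + 11.79
= 301.51 mOsm/kg ≈ 301.5 mOsm/kg
Osmolar gap = measured − calculated = 300 − 301.5 = -1.5 mOsm/kg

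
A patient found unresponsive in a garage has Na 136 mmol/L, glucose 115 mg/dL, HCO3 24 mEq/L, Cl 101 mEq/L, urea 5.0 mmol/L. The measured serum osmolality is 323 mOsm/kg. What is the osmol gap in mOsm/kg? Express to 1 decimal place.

39.6 mOsm/kg

Calculated osmolality = 2·Na + glucose/18 + urea
= 2·136 + 115/18 + 5
= 272 + 6.39 + 5
= 283.39 mOsm/kg ≈ 283.4 mOsm/kg
Osmolar gap = measured − calculated = 323 − 283.4 = 39.6 mOsm/kg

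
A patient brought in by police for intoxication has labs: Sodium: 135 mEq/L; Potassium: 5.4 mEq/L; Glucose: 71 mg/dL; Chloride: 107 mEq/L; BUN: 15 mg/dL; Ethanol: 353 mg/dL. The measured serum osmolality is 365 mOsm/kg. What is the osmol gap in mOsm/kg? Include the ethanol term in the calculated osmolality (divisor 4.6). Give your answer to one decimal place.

Calculated osmolality = 2·Na + glucose/18 + BUN/2.8 + ethanol/4.6
= 2·135 + 71/18 + 15/2.8 + 353/4.6
= 270 + 3.94 + 5.36 + 76.74
= 356.04 mOsm/kg ≈ 356.0 mOsm/kg
Osmolar gap = measured − calculated = 365 − 356.0 = 9.0 mOsm/kg

9.0 mOsm/kg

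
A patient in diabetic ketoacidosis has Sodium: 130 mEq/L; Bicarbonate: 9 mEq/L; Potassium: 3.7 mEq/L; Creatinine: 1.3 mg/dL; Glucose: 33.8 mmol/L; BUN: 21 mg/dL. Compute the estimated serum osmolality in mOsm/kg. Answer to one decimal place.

Calculated osmolality = 2·Na + glucose + BUN/2.8
= 2·130 + 33.8 + 21/2.8
= 260 + 33.80 + 7.50
= 301.3 mOsm/kg

301.3 mOsm/kg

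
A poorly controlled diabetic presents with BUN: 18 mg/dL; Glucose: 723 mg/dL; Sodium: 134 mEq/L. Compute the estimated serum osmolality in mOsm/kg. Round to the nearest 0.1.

Calculated osmolality = 2·Na + glucose/18 + BUN/2.8
= 2·134 + 723/18 + 18/2.8
= 268 + 40.17 + 6.43
= 314.6 mOsm/kg

314.6 mOsm/kg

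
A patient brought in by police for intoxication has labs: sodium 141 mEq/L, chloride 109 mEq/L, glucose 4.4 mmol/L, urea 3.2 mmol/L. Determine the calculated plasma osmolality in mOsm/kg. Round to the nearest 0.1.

289.6 mOsm/kg

Calculated osmolality = 2·Na + glucose + urea
= 2·141 + 4.4 + 3.2
= 282 + 4.40 + 3.20
= 289.6 mOsm/kg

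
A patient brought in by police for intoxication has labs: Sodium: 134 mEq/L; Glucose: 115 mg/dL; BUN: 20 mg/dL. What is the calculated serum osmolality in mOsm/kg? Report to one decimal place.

281.5 mOsm/kg

Calculated osmolality = 2·Na + glucose/18 + BUN/2.8
= 2·134 + 115/18 + 20/2.8
= 268 + 6.39 + 7.14
= 281.53 mOsm/kg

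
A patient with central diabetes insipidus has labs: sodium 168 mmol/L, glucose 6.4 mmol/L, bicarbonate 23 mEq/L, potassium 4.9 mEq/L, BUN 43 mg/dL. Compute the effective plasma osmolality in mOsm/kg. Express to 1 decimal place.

Effective osmolality excludes urea (freely permeant across cell membranes):
2·Na + glucose
= 2·168 + 6.4
= 336 + 6.4
= 342.4 mOsm/kg

342.4 mOsm/kg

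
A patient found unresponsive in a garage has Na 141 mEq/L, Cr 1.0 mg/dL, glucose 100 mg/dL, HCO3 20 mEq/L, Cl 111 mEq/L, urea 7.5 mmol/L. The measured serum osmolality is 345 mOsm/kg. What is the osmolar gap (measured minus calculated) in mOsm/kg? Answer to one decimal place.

Calculated osmolality = 2·Na + glucose/18 + urea
= 2·141 + 100/18 + 7.5
= 282 + 5.56 + 7.50
= 295.06 mOsm/kg ≈ 295.1 mOsm/kg
Osmolar gap = measured − calculated = 345 − 295.1 = 49.9 mOsm/kg

49.9 mOsm/kg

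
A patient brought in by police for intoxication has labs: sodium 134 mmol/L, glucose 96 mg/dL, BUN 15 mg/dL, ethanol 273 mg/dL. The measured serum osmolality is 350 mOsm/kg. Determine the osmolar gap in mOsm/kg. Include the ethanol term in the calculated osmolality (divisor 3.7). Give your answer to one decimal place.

-2.5 mOsm/kg

Calculated osmolality = 2·Na + glucose/18 + BUN/2.8 + ethanol/3.7
= 2·134 + 96/18 + 15/2.8 + 273/3.7
= 268 + 5.33 + 5.36 + 73.78
= 352.47 mOsm/kg ≈ 352.5 mOsm/kg
Osmolar gap = measured − calculated = 350 − 352.5 = -2.5 mOsm/kg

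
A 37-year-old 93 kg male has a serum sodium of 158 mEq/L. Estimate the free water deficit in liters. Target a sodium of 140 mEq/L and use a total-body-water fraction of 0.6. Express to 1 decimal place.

TBW = 0.6 · 93 = 55.8 L
Free water deficit = TBW · (Na/140 − 1)
= 55.8 · (158/140 − 1)
= 55.8 · 0.1286
= 7.18 L

7.2 L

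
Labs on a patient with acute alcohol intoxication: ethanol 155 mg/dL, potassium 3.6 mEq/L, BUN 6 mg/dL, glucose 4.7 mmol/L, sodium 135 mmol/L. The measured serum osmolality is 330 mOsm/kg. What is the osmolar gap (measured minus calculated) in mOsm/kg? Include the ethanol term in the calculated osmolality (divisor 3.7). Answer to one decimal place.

Calculated osmolality = 2·Na + glucose + BUN/2.8 + ethanol/3.7
= 2·135 + 4.7 + 6/2.8 + 155/3.7
= 270 + 4.70 + 2.14 + 41.89
= 318.73 mOsm/kg ≈ 318.7 mOsm/kg
Osmolar gap = measured − calculated = 330 − 318.7 = 11.3 mOsm/kg

11.3 mOsm/kg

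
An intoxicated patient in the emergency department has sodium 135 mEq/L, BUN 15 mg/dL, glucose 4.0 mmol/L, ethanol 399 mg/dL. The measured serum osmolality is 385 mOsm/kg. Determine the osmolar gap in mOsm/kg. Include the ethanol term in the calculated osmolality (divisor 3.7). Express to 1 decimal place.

Calculated osmolality = 2·Na + glucose + BUN/2.8 + ethanol/3.7
= 2·135 + 4 + 15/2.8 + 399/3.7
= 270 + 4 + 5.36 + 107.84
= 387.2 mOsm/kg ≈ 387.2 mOsm/kg
Osmolar gap = measured − calculated = 385 − 387.2 = -2.2 mOsm/kg

-2.2 mOsm/kg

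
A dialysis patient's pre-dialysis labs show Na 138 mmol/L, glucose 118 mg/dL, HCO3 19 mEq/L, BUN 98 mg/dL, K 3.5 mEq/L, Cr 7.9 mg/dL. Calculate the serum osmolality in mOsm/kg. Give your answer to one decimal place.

317.6 mOsm/kg

Calculated osmolality = 2·Na + glucose/18 + BUN/2.8
= 2·138 + 118/18 + 98/2.8
= 276 + 6.56 + 35
= 317.56 mOsm/kg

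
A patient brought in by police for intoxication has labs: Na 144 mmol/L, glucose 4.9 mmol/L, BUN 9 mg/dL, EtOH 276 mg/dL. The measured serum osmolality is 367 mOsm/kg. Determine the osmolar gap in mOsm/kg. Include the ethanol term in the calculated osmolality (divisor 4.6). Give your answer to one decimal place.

Calculated osmolality = 2·Na + glucose + BUN/2.8 + ethanol/4.6
= 2·144 + 4.9 + 9/2.8 + 276/4.6
= 288 + 4.90 + 3.21 + 60
= 356.11 mOsm/kg ≈ 356.1 mOsm/kg
Osmolar gap = measured − calculated = 367 − 356.1 = 10.9 mOsm/kg

10.9 mOsm/kg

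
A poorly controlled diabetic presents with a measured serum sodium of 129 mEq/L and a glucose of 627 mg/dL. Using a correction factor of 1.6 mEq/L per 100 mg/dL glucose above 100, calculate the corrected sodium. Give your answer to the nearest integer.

Corrected Na = measured Na + 1.6 · (glucose − 100)/100
= 129 + 1.6 · (627 − 100)/100
= 129 + 8.4
= 137.4 mEq/L

137 mEq/L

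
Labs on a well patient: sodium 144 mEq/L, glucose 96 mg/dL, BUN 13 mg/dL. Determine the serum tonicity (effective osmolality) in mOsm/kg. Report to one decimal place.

Effective osmolality excludes urea (freely permeant across cell membranes):
2·Na + glucose/18
= 2·144 + 96/18
= 288 + 5.33
= 293.33 mOsm/kg

293.3 mOsm/kg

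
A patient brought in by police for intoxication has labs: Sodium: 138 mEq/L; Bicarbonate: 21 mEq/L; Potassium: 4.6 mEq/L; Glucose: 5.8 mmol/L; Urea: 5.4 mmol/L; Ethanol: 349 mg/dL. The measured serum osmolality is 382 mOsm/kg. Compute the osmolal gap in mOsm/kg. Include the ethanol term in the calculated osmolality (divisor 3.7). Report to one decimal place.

Calculated osmolality = 2·Na + glucose + urea + ethanol/3.7
= 2·138 + 5.8 + 5.4 + 349/3.7
= 276 + 5.80 + 5.40 + 94.32
= 381.52 mOsm/kg ≈ 381.5 mOsm/kg
Osmolar gap = measured − calculated = 382 − 381.5 = 0.5 mOsm/kg

0.5 mOsm/kg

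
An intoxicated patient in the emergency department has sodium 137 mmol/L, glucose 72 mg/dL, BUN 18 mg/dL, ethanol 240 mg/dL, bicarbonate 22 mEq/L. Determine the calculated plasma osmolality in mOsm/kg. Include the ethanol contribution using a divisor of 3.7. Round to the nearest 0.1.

Calculated osmolality = 2·Na + glucose/18 + BUN/2.8 + ethanol/3.7
= 2·137 + 72/18 + 18/2.8 + 240/3.7
= 274 + 4 + 6.43 + 64.86
= 349.29 mOsm/kg

349.3 mOsm/kg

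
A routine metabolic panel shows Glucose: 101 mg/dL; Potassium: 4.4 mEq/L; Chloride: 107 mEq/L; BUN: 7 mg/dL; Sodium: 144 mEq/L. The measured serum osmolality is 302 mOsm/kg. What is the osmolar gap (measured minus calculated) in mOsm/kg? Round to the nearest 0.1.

5.9 mOsm/kg

Calculated osmolality = 2·Na + glucose/18 + BUN/2.8
= 2·144 + 101/18 + 7/2.8
= 288 + 5.61 + 2.50
= 296.11 mOsm/kg ≈ 296.1 mOsm/kg
Osmolar gap = measured − calculated = 302 − 296.1 = 5.9 mOsm/kg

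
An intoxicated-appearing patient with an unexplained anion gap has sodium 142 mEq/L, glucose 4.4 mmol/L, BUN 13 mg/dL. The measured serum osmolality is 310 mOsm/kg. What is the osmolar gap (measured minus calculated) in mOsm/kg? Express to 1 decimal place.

Calculated osmolality = 2·Na + glucose + BUN/2.8
= 2·142 + 4.4 + 13/2.8
= 284 + 4.40 + 4.64
= 293.04 mOsm/kg ≈ 293.0 mOsm/kg
Osmolar gap = measured − calculated = 310 − 293.0 = 17.0 mOsm/kg

17.0 mOsm/kg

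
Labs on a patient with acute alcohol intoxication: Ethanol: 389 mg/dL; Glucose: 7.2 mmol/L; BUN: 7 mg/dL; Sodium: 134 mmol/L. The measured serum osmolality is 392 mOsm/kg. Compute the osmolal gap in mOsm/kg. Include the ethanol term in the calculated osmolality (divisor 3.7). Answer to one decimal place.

Calculated osmolality = 2·Na + glucose + BUN/2.8 + ethanol/3.7
= 2·134 + 7.2 + 7/2.8 + 389/3.7
= 268 + 7.20 + 2.50 + 105.14
= 382.84 mOsm/kg ≈ 382.8 mOsm/kg
Osmolar gap = measured − calculated = 392 − 382.8 = 9.2 mOsm/kg

9.2 mOsm/kg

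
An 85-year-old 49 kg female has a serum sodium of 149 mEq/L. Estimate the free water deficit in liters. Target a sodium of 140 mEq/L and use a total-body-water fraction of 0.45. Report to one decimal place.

TBW = 0.45 · 49 = 22.05 L
Free water deficit = TBW · (Na/140 − 1)
= 22.05 · (149/140 − 1)
= 22.05 · 0.0643
= 1.42 L

1.4 L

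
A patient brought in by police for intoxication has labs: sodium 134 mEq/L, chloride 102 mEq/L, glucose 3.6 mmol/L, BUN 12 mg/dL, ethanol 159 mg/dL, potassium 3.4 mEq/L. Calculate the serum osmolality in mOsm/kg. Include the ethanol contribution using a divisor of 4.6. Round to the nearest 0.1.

Calculated osmolality = 2·Na + glucose + BUN/2.8 + ethanol/4.6
= 2·134 + 3.6 + 12/2.8 + 159/4.6
= 268 + 3.60 + 4.29 + 34.57
= 310.46 mOsm/kg

310.5 mOsm/kg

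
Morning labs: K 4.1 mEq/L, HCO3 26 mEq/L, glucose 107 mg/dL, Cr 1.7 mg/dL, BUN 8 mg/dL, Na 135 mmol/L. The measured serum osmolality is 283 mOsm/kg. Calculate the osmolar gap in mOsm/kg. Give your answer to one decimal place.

4.2 mOsm/kg

Calculated osmolality = 2·Na + glucose/18 + BUN/2.8
= 2·135 + 107/18 + 8/2.8
= 270 + 5.94 + 2.86
= 278.8 mOsm/kg ≈ 278.8 mOsm/kg
Osmolar gap = measured − calculated = 283 − 278.8 = 4.2 mOsm/kg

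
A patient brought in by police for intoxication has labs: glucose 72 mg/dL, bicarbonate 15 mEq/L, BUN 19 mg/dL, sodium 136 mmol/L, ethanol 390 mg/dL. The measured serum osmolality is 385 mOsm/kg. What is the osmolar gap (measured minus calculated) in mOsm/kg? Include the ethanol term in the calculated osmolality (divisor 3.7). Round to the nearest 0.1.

-3.2 mOsm/kg

Calculated osmolality = 2·Na + glucose/18 + BUN/2.8 + ethanol/3.7
= 2·136 + 72/18 + 19/2.8 + 390/3.7
= 272 + 4 + 6.79 + 105.41
= 388.2 mOsm/kg ≈ 388.2 mOsm/kg
Osmolar gap = measured − calculated = 385 − 388.2 = -3.2 mOsm/kg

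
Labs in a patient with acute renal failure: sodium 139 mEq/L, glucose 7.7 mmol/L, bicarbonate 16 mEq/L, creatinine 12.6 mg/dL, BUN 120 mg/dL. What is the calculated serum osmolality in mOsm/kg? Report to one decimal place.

328.6 mOsm/kg

Calculated osmolality = 2·Na + glucose + BUN/2.8
= 2·139 + 7.7 + 120/2.8
= 278 + 7.70 + 42.86
= 328.56 mOsm/kg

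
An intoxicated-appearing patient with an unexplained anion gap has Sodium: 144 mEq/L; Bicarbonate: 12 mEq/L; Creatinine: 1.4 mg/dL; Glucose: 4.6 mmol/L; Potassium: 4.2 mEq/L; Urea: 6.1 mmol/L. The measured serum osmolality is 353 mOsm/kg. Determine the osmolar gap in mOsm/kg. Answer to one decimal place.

54.3 mOsm/kg

Calculated osmolality = 2·Na + glucose + urea
= 2·144 + 4.6 + 6.1
= 288 + 4.60 + 6.10
= 298.7 mOsm/kg ≈ 298.7 mOsm/kg
Osmolar gap = measured − calculated = 353 − 298.7 = 54.3 mOsm/kg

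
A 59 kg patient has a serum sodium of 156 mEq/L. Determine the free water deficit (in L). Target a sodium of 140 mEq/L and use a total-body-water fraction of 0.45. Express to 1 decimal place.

3.0 L

TBW = 0.45 · 59 = 26.55 L
Free water deficit = TBW · (Na/140 − 1)
= 26.55 · (156/140 − 1)
= 26.55 · 0.1143
= 3.03 L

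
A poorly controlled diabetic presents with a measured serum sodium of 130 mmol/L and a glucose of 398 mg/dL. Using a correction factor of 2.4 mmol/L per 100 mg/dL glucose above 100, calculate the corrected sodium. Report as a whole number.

Corrected Na = measured Na + 2.4 · (glucose − 100)/100
= 130 + 2.4 · (398 − 100)/100
= 130 + 7.2
= 137.2 mmol/L

137 mmol/L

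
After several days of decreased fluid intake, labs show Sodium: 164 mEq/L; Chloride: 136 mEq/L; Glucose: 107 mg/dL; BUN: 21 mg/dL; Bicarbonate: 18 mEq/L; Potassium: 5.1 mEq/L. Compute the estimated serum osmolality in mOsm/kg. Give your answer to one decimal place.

341.4 mOsm/kg

Calculated osmolality = 2·Na + glucose/18 + BUN/2.8
= 2·164 + 107/18 + 21/2.8
= 328 + 5.94 + 7.50
= 341.44 mOsm/kg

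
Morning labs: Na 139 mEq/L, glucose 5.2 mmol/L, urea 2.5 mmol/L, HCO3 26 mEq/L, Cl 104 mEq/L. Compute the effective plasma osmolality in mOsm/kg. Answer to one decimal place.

Effective osmolality excludes urea (freely permeant across cell membranes):
2·Na + glucose
= 2·139 + 5.2
= 278 + 5.2
= 283.2 mOsm/kg

283.2 mOsm/kg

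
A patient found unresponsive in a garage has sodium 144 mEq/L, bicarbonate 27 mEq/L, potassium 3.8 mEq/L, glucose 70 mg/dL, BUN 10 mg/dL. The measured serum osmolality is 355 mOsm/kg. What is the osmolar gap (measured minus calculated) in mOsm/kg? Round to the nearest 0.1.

59.5 mOsm/kg

Calculated osmolality = 2·Na + glucose/18 + BUN/2.8
= 2·144 + 70/18 + 10/2.8
= 288 + 3.89 + 3.57
= 295.46 mOsm/kg ≈ 295.5 mOsm/kg
Osmolar gap = measured − calculated = 355 − 295.5 = 59.5 mOsm/kg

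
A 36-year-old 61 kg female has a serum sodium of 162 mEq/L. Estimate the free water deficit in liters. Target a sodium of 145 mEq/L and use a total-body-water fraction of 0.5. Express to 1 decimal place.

3.6 L

TBW = 0.5 · 61 = 30.5 L
Free water deficit = TBW · (Na/145 − 1)
= 30.5 · (162/145 − 1)
= 30.5 · 0.1172
= 3.57 L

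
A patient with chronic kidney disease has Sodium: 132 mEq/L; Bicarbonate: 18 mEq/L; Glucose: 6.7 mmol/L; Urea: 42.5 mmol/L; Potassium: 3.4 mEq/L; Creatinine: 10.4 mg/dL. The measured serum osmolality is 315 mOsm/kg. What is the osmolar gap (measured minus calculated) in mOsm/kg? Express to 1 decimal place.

Calculated osmolality = 2·Na + glucose + urea
= 2·132 + 6.7 + 42.5
= 264 + 6.70 + 42.50
= 313.2 mOsm/kg ≈ 313.2 mOsm/kg
Osmolar gap = measured − calculated = 315 − 313.2 = 1.8 mOsm/kg

1.8 mOsm/kg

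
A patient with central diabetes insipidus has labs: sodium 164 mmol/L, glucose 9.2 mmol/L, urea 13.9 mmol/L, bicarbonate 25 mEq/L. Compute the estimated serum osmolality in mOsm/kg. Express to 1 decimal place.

Calculated osmolality = 2·Na + glucose + urea
= 2·164 + 9.2 + 13.9
= 328 + 9.20 + 13.90
= 351.1 mOsm/kg

351.1 mOsm/kg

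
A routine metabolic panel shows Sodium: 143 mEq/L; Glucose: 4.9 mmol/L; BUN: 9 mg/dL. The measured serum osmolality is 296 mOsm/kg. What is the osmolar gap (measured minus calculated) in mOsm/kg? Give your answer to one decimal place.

1.9 mOsm/kg

Calculated osmolality = 2·Na + glucose + BUN/2.8
= 2·143 + 4.9 + 9/2.8
= 286 + 4.90 + 3.21
= 294.11 mOsm/kg ≈ 294.1 mOsm/kg
Osmolar gap = measured − calculated = 296 − 294.1 = 1.9 mOsm/kg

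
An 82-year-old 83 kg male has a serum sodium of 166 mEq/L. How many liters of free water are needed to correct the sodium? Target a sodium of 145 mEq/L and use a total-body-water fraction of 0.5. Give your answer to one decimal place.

TBW = 0.5 · 83 = 41.5 L
Free water deficit = TBW · (Na/145 − 1)
= 41.5 · (166/145 − 1)
= 41.5 · 0.1448
= 6.01 L

6.0 L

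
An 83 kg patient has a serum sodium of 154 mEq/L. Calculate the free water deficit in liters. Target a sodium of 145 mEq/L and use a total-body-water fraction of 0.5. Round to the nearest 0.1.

TBW = 0.5 · 83 = 41.5 L
Free water deficit = TBW · (Na/145 − 1)
= 41.5 · (154/145 − 1)
= 41.5 · 0.0621
= 2.58 L

2.6 L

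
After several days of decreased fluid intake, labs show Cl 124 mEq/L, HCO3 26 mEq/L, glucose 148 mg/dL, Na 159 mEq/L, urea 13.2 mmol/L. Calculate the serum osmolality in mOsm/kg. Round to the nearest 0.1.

339.4 mOsm/kg

Calculated osmolality = 2·Na + glucose/18 + urea
= 2·159 + 148/18 + 13.2
= 318 + 8.22 + 13.20
= 339.42 mOsm/kg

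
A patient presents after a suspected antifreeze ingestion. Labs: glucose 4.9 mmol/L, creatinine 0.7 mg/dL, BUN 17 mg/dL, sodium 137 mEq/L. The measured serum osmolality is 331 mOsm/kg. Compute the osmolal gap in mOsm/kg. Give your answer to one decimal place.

46.0 mOsm/kg

Calculated osmolality = 2·Na + glucose + BUN/2.8
= 2·137 + 4.9 + 17/2.8
= 274 + 4.90 + 6.07
= 284.97 mOsm/kg ≈ 285.0 mOsm/kg
Osmolar gap = measured − calculated = 331 − 285.0 = 46.0 mOsm/kg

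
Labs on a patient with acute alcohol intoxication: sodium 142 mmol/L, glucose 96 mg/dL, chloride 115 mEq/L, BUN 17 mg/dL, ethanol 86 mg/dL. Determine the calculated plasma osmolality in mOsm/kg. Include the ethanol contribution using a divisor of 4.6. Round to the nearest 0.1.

314.1 mOsm/kg

Calculated osmolality = 2·Na + glucose/18 + BUN/2.8 + ethanol/4.6
= 2·142 + 96/18 + 17/2.8 + 86/4.6
= 284 + 5.33 + 6.07 + 18.70
= 314.1 mOsm/kg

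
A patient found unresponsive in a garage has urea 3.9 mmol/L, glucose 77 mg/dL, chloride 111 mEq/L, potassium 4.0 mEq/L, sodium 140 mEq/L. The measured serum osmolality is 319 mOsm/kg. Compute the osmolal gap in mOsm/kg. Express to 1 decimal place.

30.8 mOsm/kg

Calculated osmolality = 2·Na + glucose/18 + urea
= 2·140 + 77/18 + 3.9
= 280 + 4.28 + 3.90
= 288.18 mOsm/kg ≈ 288.2 mOsm/kg
Osmolar gap = measured − calculated = 319 − 288.2 = 30.8 mOsm/kg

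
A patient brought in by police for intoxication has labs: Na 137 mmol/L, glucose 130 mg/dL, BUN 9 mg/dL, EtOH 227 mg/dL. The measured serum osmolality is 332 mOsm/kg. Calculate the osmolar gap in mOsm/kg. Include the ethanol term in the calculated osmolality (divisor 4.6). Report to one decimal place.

Calculated osmolality = 2·Na + glucose/18 + BUN/2.8 + ethanol/4.6
= 2·137 + 130/18 + 9/2.8 + 227/4.6
= 274 + 7.22 + 3.21 + 49.35
= 333.78 mOsm/kg ≈ 333.8 mOsm/kg
Osmolar gap = measured − calculated = 332 − 333.8 = -1.8 mOsm/kg

-1.8 mOsm/kg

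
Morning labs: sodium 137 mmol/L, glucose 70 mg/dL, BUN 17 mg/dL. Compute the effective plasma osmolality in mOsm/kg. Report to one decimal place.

Effective osmolality excludes urea (freely permeant across cell membranes):
2·Na + glucose/18
= 2·137 + 70/18
= 274 + 3.89
= 277.89 mOsm/kg

277.9 mOsm/kg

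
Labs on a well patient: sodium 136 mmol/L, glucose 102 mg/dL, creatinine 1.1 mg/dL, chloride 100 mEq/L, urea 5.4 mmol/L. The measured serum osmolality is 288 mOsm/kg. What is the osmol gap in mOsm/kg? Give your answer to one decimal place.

Calculated osmolality = 2·Na + glucose/18 + urea
= 2·136 + 102/18 + 5.4
= 272 + 5.67 + 5.40
= 283.07 mOsm/kg ≈ 283.1 mOsm/kg
Osmolar gap = measured − calculated = 288 − 283.1 = 4.9 mOsm/kg

4.9 mOsm/kg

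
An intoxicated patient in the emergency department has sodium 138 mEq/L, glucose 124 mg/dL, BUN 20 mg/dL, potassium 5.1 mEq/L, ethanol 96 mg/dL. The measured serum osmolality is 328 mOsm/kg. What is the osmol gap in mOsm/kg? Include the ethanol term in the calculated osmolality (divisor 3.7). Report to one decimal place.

Calculated osmolality = 2·Na + glucose/18 + BUN/2.8 + ethanol/3.7
= 2·138 + 124/18 + 20/2.8 + 96/3.7
= 276 + 6.89 + 7.14 + 25.95
= 315.98 mOsm/kg ≈ 316.0 mOsm/kg
Osmolar gap = measured − calculated = 328 − 316.0 = 12.0 mOsm/kg

12.0 mOsm/kg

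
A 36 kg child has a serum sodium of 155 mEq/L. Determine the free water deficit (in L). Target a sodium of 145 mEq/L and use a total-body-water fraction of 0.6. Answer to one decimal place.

TBW = 0.6 · 36 = 21.6 L
Free water deficit = TBW · (Na/145 − 1)
= 21.6 · (155/145 − 1)
= 21.6 · 0.069
= 1.49 L

1.5 L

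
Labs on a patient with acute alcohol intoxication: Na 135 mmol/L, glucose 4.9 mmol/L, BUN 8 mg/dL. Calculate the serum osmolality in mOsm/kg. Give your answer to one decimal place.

Calculated osmolality = 2·Na + glucose + BUN/2.8
= 2·135 + 4.9 + 8/2.8
= 270 + 4.90 + 2.86
= 277.76 mOsm/kg

277.8 mOsm/kg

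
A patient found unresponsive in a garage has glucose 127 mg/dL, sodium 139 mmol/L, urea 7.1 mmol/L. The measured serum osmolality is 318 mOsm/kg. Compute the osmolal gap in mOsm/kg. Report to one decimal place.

Calculated osmolality = 2·Na + glucose/18 + urea
= 2·139 + 127/18 + 7.1
= 278 + 7.06 + 7.10
= 292.16 mOsm/kg ≈ 292.2 mOsm/kg
Osmolar gap = measured − calculated = 318 − 292.2 = 25.8 mOsm/kg

25.8 mOsm/kg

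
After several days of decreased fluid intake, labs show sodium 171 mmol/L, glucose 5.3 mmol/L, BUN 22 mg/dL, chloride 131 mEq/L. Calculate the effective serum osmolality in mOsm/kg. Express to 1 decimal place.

347.3 mOsm/kg

Effective osmolality excludes urea (freely permeant across cell membranes):
2·Na + glucose
= 2·171 + 5.3
= 342 + 5.3
= 347.3 mOsm/kg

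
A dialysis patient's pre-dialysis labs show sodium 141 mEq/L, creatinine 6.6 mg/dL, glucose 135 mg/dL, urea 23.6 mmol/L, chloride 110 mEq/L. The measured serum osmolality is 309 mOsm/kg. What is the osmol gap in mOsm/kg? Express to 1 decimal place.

-4.1 mOsm/kg

Calculated osmolality = 2·Na + glucose/18 + urea
= 2·141 + 135/18 + 23.6
= 282 + 7.50 + 23.60
= 313.1 mOsm/kg ≈ 313.1 mOsm/kg
Osmolar gap = measured − calculated = 309 − 313.1 = -4.1 mOsm/kg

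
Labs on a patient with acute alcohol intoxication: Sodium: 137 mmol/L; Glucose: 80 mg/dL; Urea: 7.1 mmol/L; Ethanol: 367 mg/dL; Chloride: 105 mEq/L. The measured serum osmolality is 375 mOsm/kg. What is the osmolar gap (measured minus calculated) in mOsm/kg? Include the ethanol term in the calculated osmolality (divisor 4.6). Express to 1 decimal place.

Calculated osmolality = 2·Na + glucose/18 + urea + ethanol/4.6
= 2·137 + 80/18 + 7.1 + 367/4.6
= 274 + 4.44 + 7.10 + 79.78
= 365.32 mOsm/kg ≈ 365.3 mOsm/kg
Osmolar gap = measured − calculated = 375 − 365.3 = 9.7 mOsm/kg

9.7 mOsm/kg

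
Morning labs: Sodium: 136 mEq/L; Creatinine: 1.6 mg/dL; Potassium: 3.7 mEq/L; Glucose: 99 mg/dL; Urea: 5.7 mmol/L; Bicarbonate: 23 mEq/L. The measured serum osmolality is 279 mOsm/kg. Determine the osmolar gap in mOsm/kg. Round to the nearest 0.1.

Calculated osmolality = 2·Na + glucose/18 + urea
= 2·136 + 99/18 + 5.7
= 272 + 5.50 + 5.70
= 283.2 mOsm/kg ≈ 283.2 mOsm/kg
Osmolar gap = measured − calculated = 279 − 283.2 = -4.2 mOsm/kg

-4.2 mOsm/kg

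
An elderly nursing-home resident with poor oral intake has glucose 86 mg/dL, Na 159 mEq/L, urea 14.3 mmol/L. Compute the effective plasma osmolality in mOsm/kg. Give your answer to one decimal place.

322.8 mOsm/kg

Effective osmolality excludes urea (freely permeant across cell membranes):
2·Na + glucose/18
= 2·159 + 86/18
= 318 + 4.78
= 322.78 mOsm/kg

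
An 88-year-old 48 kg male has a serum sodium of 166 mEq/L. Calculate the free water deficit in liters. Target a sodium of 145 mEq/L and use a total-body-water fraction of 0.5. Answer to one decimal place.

3.5 L

TBW = 0.5 · 48 = 24 L
Free water deficit = TBW · (Na/145 − 1)
= 24 · (166/145 − 1)
= 24 · 0.1448
= 3.48 L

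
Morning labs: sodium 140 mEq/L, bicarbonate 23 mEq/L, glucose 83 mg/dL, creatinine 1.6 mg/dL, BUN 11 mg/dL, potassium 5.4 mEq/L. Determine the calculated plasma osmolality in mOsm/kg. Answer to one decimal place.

Calculated osmolality = 2·Na + glucose/18 + BUN/2.8
= 2·140 + 83/18 + 11/2.8
= 280 + 4.61 + 3.93
= 288.54 mOsm/kg

288.5 mOsm/kg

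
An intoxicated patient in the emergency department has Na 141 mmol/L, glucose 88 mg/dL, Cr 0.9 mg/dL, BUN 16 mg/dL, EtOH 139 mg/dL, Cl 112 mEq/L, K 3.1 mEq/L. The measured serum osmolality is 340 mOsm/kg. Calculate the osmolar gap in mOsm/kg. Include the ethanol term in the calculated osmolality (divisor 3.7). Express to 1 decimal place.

9.8 mOsm/kg

Calculated osmolality = 2·Na + glucose/18 + BUN/2.8 + ethanol/3.7
= 2·141 + 88/18 + 16/2.8 + 139/3.7
= 282 + 4.89 + 5.71 + 37.57
= 330.17 mOsm/kg ≈ 330.2 mOsm/kg
Osmolar gap = measured − calculated = 340 − 330.2 = 9.8 mOsm/kg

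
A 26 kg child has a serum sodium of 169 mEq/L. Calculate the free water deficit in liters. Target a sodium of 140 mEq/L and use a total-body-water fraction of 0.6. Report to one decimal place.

3.2 L

TBW = 0.6 · 26 = 15.6 L
Free water deficit = TBW · (Na/140 − 1)
= 15.6 · (169/140 − 1)
= 15.6 · 0.2071
= 3.23 L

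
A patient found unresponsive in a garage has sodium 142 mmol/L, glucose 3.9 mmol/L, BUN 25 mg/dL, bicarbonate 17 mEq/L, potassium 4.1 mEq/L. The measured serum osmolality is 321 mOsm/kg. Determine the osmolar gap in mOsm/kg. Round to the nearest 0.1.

24.2 mOsm/kg

Calculated osmolality = 2·Na + glucose + BUN/2.8
= 2·142 + 3.9 + 25/2.8
= 284 + 3.90 + 8.93
= 296.83 mOsm/kg ≈ 296.8 mOsm/kg
Osmolar gap = measured − calculated = 321 − 296.8 = 24.2 mOsm/kg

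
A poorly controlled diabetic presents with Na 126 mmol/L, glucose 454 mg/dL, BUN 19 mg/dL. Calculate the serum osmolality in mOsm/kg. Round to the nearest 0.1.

Calculated osmolality = 2·Na + glucose/18 + BUN/2.8
= 2·126 + 454/18 + 19/2.8
= 252 + 25.22 + 6.79
= 284.01 mOsm/kg

284.0 mOsm/kg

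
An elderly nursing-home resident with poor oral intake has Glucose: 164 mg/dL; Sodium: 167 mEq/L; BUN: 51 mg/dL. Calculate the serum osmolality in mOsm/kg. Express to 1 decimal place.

Calculated osmolality = 2·Na + glucose/18 + BUN/2.8
= 2·167 + 164/18 + 51/2.8
= 334 + 9.11 + 18.21
= 361.32 mOsm/kg

361.3 mOsm/kg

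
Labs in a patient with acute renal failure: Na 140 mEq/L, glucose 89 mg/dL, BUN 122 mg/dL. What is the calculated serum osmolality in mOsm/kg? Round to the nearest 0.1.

328.5 mOsm/kg

Calculated osmolality = 2·Na + glucose/18 + BUN/2.8
= 2·140 + 89/18 + 122/2.8
= 280 + 4.94 + 43.57
= 328.51 mOsm/kg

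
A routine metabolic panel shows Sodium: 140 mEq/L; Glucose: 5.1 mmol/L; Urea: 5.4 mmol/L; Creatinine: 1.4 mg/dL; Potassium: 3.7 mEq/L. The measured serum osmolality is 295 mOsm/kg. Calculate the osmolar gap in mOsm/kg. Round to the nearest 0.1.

4.5 mOsm/kg

Calculated osmolality = 2·Na + glucose + urea
= 2·140 + 5.1 + 5.4
= 280 + 5.10 + 5.40
= 290.5 mOsm/kg ≈ 290.5 mOsm/kg
Osmolar gap = measured − calculated = 295 − 290.5 = 4.5 mOsm/kg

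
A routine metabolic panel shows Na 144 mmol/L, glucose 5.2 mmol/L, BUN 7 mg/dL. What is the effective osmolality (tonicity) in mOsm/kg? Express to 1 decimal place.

293.2 mOsm/kg

Effective osmolality excludes urea (freely permeant across cell membranes):
2·Na + glucose
= 2·144 + 5.2
= 288 + 5.2
= 293.2 mOsm/kg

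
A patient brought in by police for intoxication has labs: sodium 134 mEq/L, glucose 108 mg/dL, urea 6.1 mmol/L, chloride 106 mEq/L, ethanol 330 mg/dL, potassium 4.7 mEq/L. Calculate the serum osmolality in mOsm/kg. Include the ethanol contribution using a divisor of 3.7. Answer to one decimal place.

Calculated osmolality = 2·Na + glucose/18 + urea + ethanol/3.7
= 2·134 + 108/18 + 6.1 + 330/3.7
= 268 + 6 + 6.10 + 89.19
= 369.29 mOsm/kg

369.3 mOsm/kg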